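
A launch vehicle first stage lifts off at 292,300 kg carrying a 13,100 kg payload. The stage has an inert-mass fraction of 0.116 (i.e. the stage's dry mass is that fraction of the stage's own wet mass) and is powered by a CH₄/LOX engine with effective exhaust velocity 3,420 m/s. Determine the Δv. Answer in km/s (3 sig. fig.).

Δv ≈ 6.36 km/s

Stage wet mass = m₀ − payload = 292,300 − 13,100 = 279,200 kg.
Stage dry mass = ε × stage wet mass = 0.116 × 279,200 = 32,387.2 kg.
Burnout mass m_f = stage dry + payload = 32,387.2 + 13,100 = 45,487.2 kg.
Δv = v_e · ln(292,300/45,487.2) = 3420.0 × ln(6.426) = 3420.0 × 1.8603 ≈ 6362 m/s.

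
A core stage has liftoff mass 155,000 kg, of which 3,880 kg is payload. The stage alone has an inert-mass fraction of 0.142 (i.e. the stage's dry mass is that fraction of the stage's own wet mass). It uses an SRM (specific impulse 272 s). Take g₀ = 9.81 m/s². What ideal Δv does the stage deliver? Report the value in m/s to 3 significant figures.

Δv ≈ 4830 m/s

Stage wet mass = m₀ − payload = 155,000 − 3,880 = 151,120 kg.
Stage dry mass = ε × stage wet mass = 0.142 × 151,120 = 21,459 kg.
Burnout mass m_f = stage dry + payload = 21,459 + 3,880 = 25,339 kg.
v_e = Isp · g₀ = 272 × 9.81 = 2668.3 m/s.
Rocket equation: Δv = v_e · ln(155,000/25,339) = 2668.3 × ln(6.117) = 2668.3 × 1.8111 ≈ 4833 m/s.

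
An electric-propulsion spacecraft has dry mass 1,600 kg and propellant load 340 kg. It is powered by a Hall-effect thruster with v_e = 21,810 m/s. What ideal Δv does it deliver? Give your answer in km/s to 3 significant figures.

m₀ = m_dry + m_prop = 1,600 + 340 = 1,940 kg.
Δv = v_e · ln(m₀/m_f) = 21810.0 × ln(1.212) = 21810.0 × 0.1927 ≈ 4202.4 m/s.

Δv ≈ 4.20 km/s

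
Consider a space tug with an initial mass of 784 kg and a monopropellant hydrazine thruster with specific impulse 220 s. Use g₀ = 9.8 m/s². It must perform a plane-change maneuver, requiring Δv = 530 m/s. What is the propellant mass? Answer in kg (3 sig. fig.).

v_e = Isp · g₀ = 220 × 9.8 = 2156.0 m/s.
m₀/m_f = exp(Δv / v_e) = exp(530 / 2156.0) = exp(0.2458) = 1.2787.
m_f = 784 / 1.2787 = 613.123 kg, so propellant = m₀ − m_f = 784 − 613.123 = 170.877 kg.

propellant mass ≈ 171 kg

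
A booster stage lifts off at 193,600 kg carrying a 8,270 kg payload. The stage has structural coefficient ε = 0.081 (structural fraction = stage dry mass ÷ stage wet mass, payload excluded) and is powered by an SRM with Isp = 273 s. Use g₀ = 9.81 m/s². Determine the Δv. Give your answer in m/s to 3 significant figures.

Δv ≈ 5670 m/s

Stage wet mass = m₀ − payload = 193,600 − 8,270 = 185,330 kg.
Stage dry mass = ε × stage wet mass = 0.081 × 185,330 = 15,011.7 kg.
Burnout mass m_f = stage dry + payload = 15,011.7 + 8,270 = 23,281.7 kg.
v_e = Isp · g₀ = 273 × 9.81 = 2678.1 m/s.
By the Tsiolkovsky rocket equation, Δv = v_e · ln(193,600/23,281.7) = 2678.1 × ln(8.316) = 2678.1 × 2.1181 ≈ 5673 m/s.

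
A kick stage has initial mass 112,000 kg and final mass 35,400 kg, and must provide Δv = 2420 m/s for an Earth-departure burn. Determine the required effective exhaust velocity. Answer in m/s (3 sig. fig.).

ln(m₀/m_f) = ln(112000/35400) = ln(3.164) = 1.1518.
From the ideal rocket equation, v_e = Δv / ln(m₀/m_f) = 2420 / 1.1518 = 2101.1 m/s.

v_e ≈ 2100 m/s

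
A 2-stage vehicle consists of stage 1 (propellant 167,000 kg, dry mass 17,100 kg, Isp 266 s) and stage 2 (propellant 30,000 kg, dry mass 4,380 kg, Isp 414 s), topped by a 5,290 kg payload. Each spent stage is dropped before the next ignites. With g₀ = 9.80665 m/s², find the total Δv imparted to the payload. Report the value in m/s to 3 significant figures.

Δv ≈ 9310 m/s

Ignition mass of stage 1 = 167,000+17,100 + 30,000+4,380 + 5,290 = 223,770 kg.
Stage 1: m₀ = 223,770 kg, m_f = 223,770 − 167,000 = 56,770 kg; Δv = 266×9.80665×ln(3.942) = 2608.6×1.3716 ≈ 3578 m/s.
Stage 2: m₀ = 39,670 kg, m_f = 39,670 − 30,000 = 9,670 kg; Δv = 414×9.80665×ln(4.102) = 4060.0×1.4116 ≈ 5731 m/s.
Total Δv = 3578 + 5731 = 9309 m/s.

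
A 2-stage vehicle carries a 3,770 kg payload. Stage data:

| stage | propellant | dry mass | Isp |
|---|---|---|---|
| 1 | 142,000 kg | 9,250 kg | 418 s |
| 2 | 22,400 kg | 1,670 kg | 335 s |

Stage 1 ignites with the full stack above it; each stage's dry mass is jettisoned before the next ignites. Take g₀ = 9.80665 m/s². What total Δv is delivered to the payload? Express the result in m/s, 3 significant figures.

Ignition mass of stage 1 = 142,000+9,250 + 22,400+1,670 + 3,770 = 179,090 kg.
Stage 1: m₀ = 179,090 kg, m_f = 179,090 − 142,000 = 37,090 kg; Δv = 418×9.80665×ln(4.829) = 4099.2×1.5745 ≈ 6454 m/s.
Stage 2: m₀ = 27,840 kg, m_f = 27,840 − 22,400 = 5,440 kg; Δv = 335×9.80665×ln(5.118) = 3285.2×1.6327 ≈ 5364 m/s.
Total Δv = 6454 + 5364 = 11818 m/s.

Δv ≈ 11800 m/s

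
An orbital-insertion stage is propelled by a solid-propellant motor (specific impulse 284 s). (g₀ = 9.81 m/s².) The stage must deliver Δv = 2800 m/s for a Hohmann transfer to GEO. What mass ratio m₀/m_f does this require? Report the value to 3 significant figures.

v_e = Isp · g₀ = 284 × 9.81 = 2786.0 m/s.
m₀/m_f = exp(Δv / v_e) = exp(2800 / 2786.0) = exp(1.0050) = 2.7319.

mass ratio ≈ 2.73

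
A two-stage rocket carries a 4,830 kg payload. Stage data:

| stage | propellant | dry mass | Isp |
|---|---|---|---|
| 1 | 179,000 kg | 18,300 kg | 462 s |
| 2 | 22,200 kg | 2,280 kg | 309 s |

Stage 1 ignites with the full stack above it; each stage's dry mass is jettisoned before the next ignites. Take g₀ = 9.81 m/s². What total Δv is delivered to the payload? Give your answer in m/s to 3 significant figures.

Ignition mass of stage 1 = 179,000+18,300 + 22,200+2,280 + 4,830 = 226,610 kg.
Stage 1: m₀ = 226,610 kg, m_f = 226,610 − 179,000 = 47,610 kg; Δv = 462×9.81×ln(4.76) = 4532.2×1.5602 ≈ 7071 m/s.
Stage 2: m₀ = 29,310 kg, m_f = 29,310 − 22,200 = 7,110 kg; Δv = 309×9.81×ln(4.122) = 3031.3×1.4164 ≈ 4294 m/s.
Total Δv = 7071 + 4294 = 11365 m/s.

Δv ≈ 11400 m/s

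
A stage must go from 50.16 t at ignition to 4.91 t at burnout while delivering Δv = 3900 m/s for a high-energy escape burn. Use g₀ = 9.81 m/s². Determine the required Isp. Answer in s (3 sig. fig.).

ln(m₀/m_f) = ln(50160/4910) = ln(10.22) = 2.3239.
From the ideal rocket equation, v_e = Δv / ln(m₀/m_f) = 3900 / 2.3239 = 1678.2 m/s.
Isp = v_e / g₀ = 1678.2 / 9.81 = 171.1 s.

Isp ≈ 171 s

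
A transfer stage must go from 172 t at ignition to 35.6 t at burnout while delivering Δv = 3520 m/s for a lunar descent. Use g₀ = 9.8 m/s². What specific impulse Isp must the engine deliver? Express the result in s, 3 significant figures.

ln(m₀/m_f) = ln(172000/35600) = ln(4.831) = 1.5751.
From the ideal rocket equation, v_e = Δv / ln(m₀/m_f) = 3520 / 1.5751 = 2234.7 m/s.
Isp = v_e / g₀ = 2234.7 / 9.8 = 228.0 s.

Isp ≈ 228 s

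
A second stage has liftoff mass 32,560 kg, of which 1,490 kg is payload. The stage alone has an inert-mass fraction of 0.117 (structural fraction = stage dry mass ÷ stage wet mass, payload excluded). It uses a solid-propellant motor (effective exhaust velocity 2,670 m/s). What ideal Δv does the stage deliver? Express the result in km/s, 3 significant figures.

Δv ≈ 4.94 km/s

Stage wet mass = m₀ − payload = 32,560 − 1,490 = 31,070 kg.
Stage dry mass = ε × stage wet mass = 0.117 × 31,070 = 3,635.19 kg.
Burnout mass m_f = stage dry + payload = 3,635.19 + 1,490 = 5,125.19 kg.
Δv = v_e · ln(32,560/5,125.19) = 2670.0 × ln(6.353) = 2670.0 × 1.8489 ≈ 4937 m/s.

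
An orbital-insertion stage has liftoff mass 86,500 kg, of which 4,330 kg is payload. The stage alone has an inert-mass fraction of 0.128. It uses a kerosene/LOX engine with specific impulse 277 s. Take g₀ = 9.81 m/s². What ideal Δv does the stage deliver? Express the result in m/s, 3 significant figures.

Stage wet mass = m₀ − payload = 86,500 − 4,330 = 82,170 kg.
Stage dry mass = ε × stage wet mass = 0.128 × 82,170 = 10,517.8 kg.
Burnout mass m_f = stage dry + payload = 10,517.8 + 4,330 = 14,847.8 kg.
v_e = Isp · g₀ = 277 × 9.81 = 2717.4 m/s.
Rocket equation: Δv = v_e · ln(86,500/14,847.8) = 2717.4 × ln(5.826) = 2717.4 × 1.7623 ≈ 4789 m/s.

Δv ≈ 4790 m/s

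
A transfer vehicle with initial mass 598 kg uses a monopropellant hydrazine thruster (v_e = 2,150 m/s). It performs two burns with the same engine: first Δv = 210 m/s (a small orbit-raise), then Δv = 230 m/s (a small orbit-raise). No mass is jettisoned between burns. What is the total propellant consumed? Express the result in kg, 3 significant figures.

total propellant consumed ≈ 111 kg

After the first burn: m = 598 × exp(−210/2150.0) = 598 × 0.90694 = 542.35 kg.
After the second burn: m = 542.35 × exp(−230/2150.0) = 542.35 × 0.89855 = 487.329 kg.
Total propellant = m₀ − m_final = 598 − 487.329 = 110.671 kg.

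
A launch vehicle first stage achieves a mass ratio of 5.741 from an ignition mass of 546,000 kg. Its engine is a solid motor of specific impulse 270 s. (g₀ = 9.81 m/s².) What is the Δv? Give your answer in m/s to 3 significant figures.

v_e = Isp · g₀ = 270 × 9.81 = 2648.7 m/s.
From the ideal rocket equation, Δv = v_e · ln(5.741) = 2648.7 × 1.7476 ≈ 4629.0 m/s.

Δv ≈ 4630 m/s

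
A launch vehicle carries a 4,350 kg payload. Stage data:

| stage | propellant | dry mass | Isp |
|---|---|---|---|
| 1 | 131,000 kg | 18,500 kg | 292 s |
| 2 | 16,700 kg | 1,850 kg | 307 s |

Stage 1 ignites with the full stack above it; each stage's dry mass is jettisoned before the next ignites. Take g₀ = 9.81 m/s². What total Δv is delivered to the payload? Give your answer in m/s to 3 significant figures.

Ignition mass of stage 1 = 131,000+18,500 + 16,700+1,850 + 4,350 = 172,400 kg.
Stage 1: m₀ = 172,400 kg, m_f = 172,400 − 131,000 = 41,400 kg; Δv = 292×9.81×ln(4.164) = 2864.5×1.4265 ≈ 4086 m/s.
Stage 2: m₀ = 22,900 kg, m_f = 22,900 − 16,700 = 6,200 kg; Δv = 307×9.81×ln(3.694) = 3011.7×1.3066 ≈ 3935 m/s.
Total Δv = 4086 + 3935 = 8021 m/s.

Δv ≈ 8020 m/s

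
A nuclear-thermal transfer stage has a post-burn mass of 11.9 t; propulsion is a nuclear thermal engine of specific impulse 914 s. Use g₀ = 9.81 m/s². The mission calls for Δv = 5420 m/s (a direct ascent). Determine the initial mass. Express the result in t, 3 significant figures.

initial mass ≈ 21.8 t

v_e = Isp · g₀ = 914 × 9.81 = 8966.3 m/s.
m₀/m_f = exp(Δv / v_e) = exp(5420 / 8966.3) = exp(0.6045) = 1.8303.
m₀ = m_f × 1.8303 = 11.9 × 1.8303 = 21.7806 t.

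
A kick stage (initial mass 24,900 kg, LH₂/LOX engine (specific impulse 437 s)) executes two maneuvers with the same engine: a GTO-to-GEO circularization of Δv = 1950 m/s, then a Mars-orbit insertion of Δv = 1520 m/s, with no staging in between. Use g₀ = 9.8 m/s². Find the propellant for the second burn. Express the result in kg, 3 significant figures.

v_e = Isp · g₀ = 437 × 9.8 = 4282.6 m/s.
After the first burn: m = 24900 × exp(−1950/4282.6) = 24900 × 0.63424 = 15,792.6 kg.
After the second burn: m = 15,792.6 × exp(−1520/4282.6) = 15,792.6 × 0.70123 = 11,074.2 kg.
Second-burn propellant = 15,792.6 − 11,074.2 = 4,718.4 kg.

propellant for the second burn ≈ 4720 kg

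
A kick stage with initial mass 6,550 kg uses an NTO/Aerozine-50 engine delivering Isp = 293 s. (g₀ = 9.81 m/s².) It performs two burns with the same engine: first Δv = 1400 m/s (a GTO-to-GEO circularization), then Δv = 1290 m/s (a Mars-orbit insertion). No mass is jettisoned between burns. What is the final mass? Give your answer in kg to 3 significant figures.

final mass ≈ 2570 kg

v_e = Isp · g₀ = 293 × 9.81 = 2874.3 m/s.
After the first burn: m = 6550 × exp(−1400/2874.3) = 6550 × 0.61442 = 4,024.45 kg.
After the second burn: m = 4,024.45 × exp(−1290/2874.3) = 4,024.45 × 0.63839 = 2,569.17 kg.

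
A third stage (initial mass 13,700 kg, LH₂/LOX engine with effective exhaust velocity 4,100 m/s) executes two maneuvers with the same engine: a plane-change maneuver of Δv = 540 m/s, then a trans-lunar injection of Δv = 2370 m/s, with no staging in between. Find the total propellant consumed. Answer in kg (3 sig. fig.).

After the first burn: m = 13700 × exp(−540/4100.0) = 13700 × 0.87660 = 12,009.4 kg.
After the second burn: m = 12,009.4 × exp(−2370/4100.0) = 12,009.4 × 0.56099 = 6,737.15 kg.
Total propellant = m₀ − m_final = 13700 − 6,737.15 = 6,962.85 kg.

total propellant consumed ≈ 6960 kg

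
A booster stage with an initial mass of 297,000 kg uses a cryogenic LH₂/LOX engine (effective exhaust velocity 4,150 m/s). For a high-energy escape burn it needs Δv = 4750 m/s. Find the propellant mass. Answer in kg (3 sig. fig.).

m₀/m_f = exp(Δv / v_e) = exp(4750 / 4150.0) = exp(1.1446) = 3.1411.
m_f = 297,000 / 3.1411 = 94,552.9 kg, so propellant = m₀ − m_f = 297,000 − 94,552.9 = 202,447.1 kg.

propellant mass ≈ 202000 kg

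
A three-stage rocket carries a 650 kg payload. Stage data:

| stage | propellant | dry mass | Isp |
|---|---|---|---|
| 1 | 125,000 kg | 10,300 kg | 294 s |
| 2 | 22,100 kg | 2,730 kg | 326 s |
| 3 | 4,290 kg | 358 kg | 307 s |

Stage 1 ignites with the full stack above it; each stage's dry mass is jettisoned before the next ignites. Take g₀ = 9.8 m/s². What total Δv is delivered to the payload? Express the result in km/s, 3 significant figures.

Ignition mass of stage 1 = 125,000+10,300 + 22,100+2,730 + 4,290+358 + 650 = 165,428 kg.
Stage 1: m₀ = 165,428 kg, m_f = 165,428 − 125,000 = 40,428 kg; Δv = 294×9.8×ln(4.092) = 2881.2×1.4090 ≈ 4060 m/s.
Stage 2: m₀ = 30,128 kg, m_f = 30,128 − 22,100 = 8,028 kg; Δv = 326×9.8×ln(3.753) = 3194.8×1.3225 ≈ 4225 m/s.
Stage 3: m₀ = 5,298 kg, m_f = 5,298 − 4,290 = 1,008 kg; Δv = 307×9.8×ln(5.256) = 3008.6×1.6594 ≈ 4992 m/s.
Total Δv = 4060 + 4225 + 4992 = 13277 m/s.

Δv ≈ 13.3 km/s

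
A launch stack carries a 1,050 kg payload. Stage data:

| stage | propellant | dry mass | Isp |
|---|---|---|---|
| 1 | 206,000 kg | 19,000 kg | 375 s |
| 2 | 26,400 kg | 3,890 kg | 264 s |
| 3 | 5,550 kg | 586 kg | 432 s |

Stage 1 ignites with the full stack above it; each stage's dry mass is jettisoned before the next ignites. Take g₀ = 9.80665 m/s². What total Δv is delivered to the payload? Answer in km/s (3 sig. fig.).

Ignition mass of stage 1 = 206,000+19,000 + 26,400+3,890 + 5,550+586 + 1,050 = 262,476 kg.
Stage 1: m₀ = 262,476 kg, m_f = 262,476 − 206,000 = 56,476 kg; Δv = 375×9.80665×ln(4.648) = 3677.5×1.5363 ≈ 5650 m/s.
Stage 2: m₀ = 37,476 kg, m_f = 37,476 − 26,400 = 11,076 kg; Δv = 264×9.80665×ln(3.384) = 2589.0×1.2189 ≈ 3156 m/s.
Stage 3: m₀ = 7,186 kg, m_f = 7,186 − 5,550 = 1,636 kg; Δv = 432×9.80665×ln(4.392) = 4236.5×1.4799 ≈ 6269 m/s.
Total Δv = 5650 + 3156 + 6269 = 15075 m/s.

Δv ≈ 15.1 km/s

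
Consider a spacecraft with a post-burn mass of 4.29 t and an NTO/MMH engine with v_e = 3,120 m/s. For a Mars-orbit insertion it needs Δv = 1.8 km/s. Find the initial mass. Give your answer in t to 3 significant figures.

initial mass ≈ 7.64 t

m₀/m_f = exp(Δv / v_e) = exp(1800 / 3120.0) = exp(0.5769) = 1.7806.
m₀ = m_f × 1.7806 = 4.29 × 1.7806 = 7.63877 t.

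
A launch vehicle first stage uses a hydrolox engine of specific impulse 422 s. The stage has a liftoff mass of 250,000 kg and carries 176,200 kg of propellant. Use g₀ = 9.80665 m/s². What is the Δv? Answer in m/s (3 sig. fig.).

v_e = Isp · g₀ = 422 × 9.80665 = 4138.4 m/s.
m_f = m₀ − m_prop = 250,000 − 176,200 = 73,800 kg.
From the ideal rocket equation, Δv = v_e · ln(m₀/m_f) = 4138.4 × ln(3.388) = 4138.4 × 1.2201 ≈ 5049.3 m/s.

Δv ≈ 5050 m/s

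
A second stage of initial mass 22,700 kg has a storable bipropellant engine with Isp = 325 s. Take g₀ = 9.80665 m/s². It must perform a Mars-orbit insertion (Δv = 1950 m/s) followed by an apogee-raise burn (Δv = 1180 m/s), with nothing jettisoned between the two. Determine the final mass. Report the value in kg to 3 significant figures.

v_e = Isp · g₀ = 325 × 9.80665 = 3187.2 m/s.
After the first burn: m = 22700 × exp(−1950/3187.2) = 22700 × 0.54236 = 12,311.6 kg.
After the second burn: m = 12,311.6 × exp(−1180/3187.2) = 12,311.6 × 0.69057 = 8,502.02 kg.

final mass ≈ 8500 kg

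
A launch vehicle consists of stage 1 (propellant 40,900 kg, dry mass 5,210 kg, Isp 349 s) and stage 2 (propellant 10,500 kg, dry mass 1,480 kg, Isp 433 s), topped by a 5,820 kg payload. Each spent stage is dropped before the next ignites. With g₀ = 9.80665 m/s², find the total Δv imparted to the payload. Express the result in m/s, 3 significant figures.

Δv ≈ 7280 m/s

Ignition mass of stage 1 = 40,900+5,210 + 10,500+1,480 + 5,820 = 63,910 kg.
Stage 1: m₀ = 63,910 kg, m_f = 63,910 − 40,900 = 23,010 kg; Δv = 349×9.80665×ln(2.777) = 3422.5×1.0215 ≈ 3496 m/s.
Stage 2: m₀ = 17,800 kg, m_f = 17,800 − 10,500 = 7,300 kg; Δv = 433×9.80665×ln(2.438) = 4246.3×0.8913 ≈ 3785 m/s.
Total Δv = 3496 + 3785 = 7281 m/s.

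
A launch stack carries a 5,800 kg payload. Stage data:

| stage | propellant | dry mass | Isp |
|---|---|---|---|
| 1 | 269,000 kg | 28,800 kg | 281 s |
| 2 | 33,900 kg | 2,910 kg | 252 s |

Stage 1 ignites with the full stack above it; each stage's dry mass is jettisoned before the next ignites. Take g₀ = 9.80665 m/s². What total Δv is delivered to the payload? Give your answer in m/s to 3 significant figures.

Ignition mass of stage 1 = 269,000+28,800 + 33,900+2,910 + 5,800 = 340,410 kg.
Stage 1: m₀ = 340,410 kg, m_f = 340,410 − 269,000 = 71,410 kg; Δv = 281×9.80665×ln(4.767) = 2755.7×1.5617 ≈ 4304 m/s.
Stage 2: m₀ = 42,610 kg, m_f = 42,610 − 33,900 = 8,710 kg; Δv = 252×9.80665×ln(4.892) = 2471.3×1.5876 ≈ 3923 m/s.
Total Δv = 4304 + 3923 = 8227 m/s.

Δv ≈ 8230 m/s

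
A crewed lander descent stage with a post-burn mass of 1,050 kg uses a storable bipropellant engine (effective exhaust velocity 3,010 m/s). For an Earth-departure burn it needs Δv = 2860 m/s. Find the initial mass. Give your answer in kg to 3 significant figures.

Using Δv = v_e ln(m₀/m_f): m₀/m_f = exp(Δv / v_e) = exp(2860 / 3010.0) = exp(0.9502) = 2.5861.
m₀ = m_f × 2.5861 = 1,050 × 2.5861 = 2,715.41 kg.

initial mass ≈ 2720 kg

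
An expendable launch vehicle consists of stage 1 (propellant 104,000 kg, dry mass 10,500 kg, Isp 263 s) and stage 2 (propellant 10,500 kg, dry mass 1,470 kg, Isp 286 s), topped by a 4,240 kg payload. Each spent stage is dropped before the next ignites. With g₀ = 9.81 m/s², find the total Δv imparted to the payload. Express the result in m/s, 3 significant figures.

Δv ≈ 7020 m/s

Ignition mass of stage 1 = 104,000+10,500 + 10,500+1,470 + 4,240 = 130,710 kg.
Stage 1: m₀ = 130,710 kg, m_f = 130,710 − 104,000 = 26,710 kg; Δv = 263×9.81×ln(4.894) = 2580.0×1.5879 ≈ 4097 m/s.
Stage 2: m₀ = 16,210 kg, m_f = 16,210 − 10,500 = 5,710 kg; Δv = 286×9.81×ln(2.839) = 2805.7×1.0434 ≈ 2927 m/s.
Total Δv = 4097 + 2927 = 7024 m/s.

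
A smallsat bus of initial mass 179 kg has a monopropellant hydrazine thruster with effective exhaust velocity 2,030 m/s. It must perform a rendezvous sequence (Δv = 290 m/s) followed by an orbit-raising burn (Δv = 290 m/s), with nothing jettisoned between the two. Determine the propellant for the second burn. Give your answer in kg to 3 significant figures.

After the first burn: m = 179 × exp(−290/2030.0) = 179 × 0.86688 = 155.172 kg.
After the second burn: m = 155.172 × exp(−290/2030.0) = 155.172 × 0.86688 = 134.516 kg.
Second-burn propellant = 155.172 − 134.516 = 20.656 kg.

propellant for the second burn ≈ 20.7 kg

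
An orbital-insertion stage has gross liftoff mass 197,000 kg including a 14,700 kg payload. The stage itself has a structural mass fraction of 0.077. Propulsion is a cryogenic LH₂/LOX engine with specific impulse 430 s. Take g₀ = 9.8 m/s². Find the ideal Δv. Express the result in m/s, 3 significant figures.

Stage wet mass = m₀ − payload = 197,000 − 14,700 = 182,300 kg.
Stage dry mass = ε × stage wet mass = 0.077 × 182,300 = 14,037.1 kg.
Burnout mass m_f = stage dry + payload = 14,037.1 + 14,700 = 28,737.1 kg.
v_e = Isp · g₀ = 430 × 9.8 = 4214.0 m/s.
Δv = v_e · ln(197,000/28,737.1) = 4214.0 × ln(6.855) = 4214.0 × 1.9250 ≈ 8112 m/s.

Δv ≈ 8110 m/s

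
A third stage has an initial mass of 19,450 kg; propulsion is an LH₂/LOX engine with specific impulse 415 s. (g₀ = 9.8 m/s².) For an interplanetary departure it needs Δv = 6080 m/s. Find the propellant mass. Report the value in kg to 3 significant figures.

v_e = Isp · g₀ = 415 × 9.8 = 4067.0 m/s.
By the Tsiolkovsky rocket equation, m₀/m_f = exp(Δv / v_e) = exp(6080 / 4067.0) = exp(1.4950) = 4.4592.
m_f = 19,450 / 4.4592 = 4,361.77 kg, so propellant = m₀ − m_f = 19,450 − 4,361.77 = 15,088.23 kg.

propellant mass ≈ 15100 kg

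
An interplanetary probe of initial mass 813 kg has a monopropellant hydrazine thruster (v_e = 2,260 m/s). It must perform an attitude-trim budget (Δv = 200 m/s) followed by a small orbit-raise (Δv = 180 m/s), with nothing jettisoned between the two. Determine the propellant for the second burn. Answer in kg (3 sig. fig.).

propellant for the second burn ≈ 57.0 kg

After the first burn: m = 813 × exp(−200/2260.0) = 813 × 0.91531 = 744.147 kg.
After the second burn: m = 744.147 × exp(−180/2260.0) = 744.147 × 0.92344 = 687.175 kg.
Second-burn propellant = 744.147 − 687.175 = 56.972 kg.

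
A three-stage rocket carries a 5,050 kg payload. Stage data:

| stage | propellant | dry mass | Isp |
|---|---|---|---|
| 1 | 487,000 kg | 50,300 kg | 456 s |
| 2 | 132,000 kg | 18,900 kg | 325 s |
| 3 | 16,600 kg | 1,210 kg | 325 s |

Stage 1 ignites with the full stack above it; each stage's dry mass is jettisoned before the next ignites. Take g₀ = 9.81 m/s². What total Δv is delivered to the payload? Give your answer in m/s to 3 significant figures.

Δv ≈ 13800 m/s

Ignition mass of stage 1 = 487,000+50,300 + 132,000+18,900 + 16,600+1,210 + 5,050 = 711,060 kg.
Stage 1: m₀ = 711,060 kg, m_f = 711,060 − 487,000 = 224,060 kg; Δv = 456×9.81×ln(3.174) = 4473.4×1.1548 ≈ 5166 m/s.
Stage 2: m₀ = 173,760 kg, m_f = 173,760 − 132,000 = 41,760 kg; Δv = 325×9.81×ln(4.161) = 3188.2×1.4257 ≈ 4546 m/s.
Stage 3: m₀ = 22,860 kg, m_f = 22,860 − 16,600 = 6,260 kg; Δv = 325×9.81×ln(3.652) = 3188.2×1.2952 ≈ 4129 m/s.
Total Δv = 5166 + 4546 + 4129 = 13841 m/s.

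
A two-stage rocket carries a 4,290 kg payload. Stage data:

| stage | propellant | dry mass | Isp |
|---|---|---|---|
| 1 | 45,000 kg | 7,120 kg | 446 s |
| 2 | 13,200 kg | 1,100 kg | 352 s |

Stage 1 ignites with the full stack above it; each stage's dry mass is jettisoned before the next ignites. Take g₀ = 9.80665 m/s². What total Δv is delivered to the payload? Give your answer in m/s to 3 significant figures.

Δv ≈ 8700 m/s

Ignition mass of stage 1 = 45,000+7,120 + 13,200+1,100 + 4,290 = 70,710 kg.
Stage 1: m₀ = 70,710 kg, m_f = 70,710 − 45,000 = 25,710 kg; Δv = 446×9.80665×ln(2.75) = 4373.8×1.0117 ≈ 4425 m/s.
Stage 2: m₀ = 18,590 kg, m_f = 18,590 − 13,200 = 5,390 kg; Δv = 352×9.80665×ln(3.449) = 3451.9×1.2381 ≈ 4274 m/s.
Total Δv = 4425 + 4274 = 8699 m/s.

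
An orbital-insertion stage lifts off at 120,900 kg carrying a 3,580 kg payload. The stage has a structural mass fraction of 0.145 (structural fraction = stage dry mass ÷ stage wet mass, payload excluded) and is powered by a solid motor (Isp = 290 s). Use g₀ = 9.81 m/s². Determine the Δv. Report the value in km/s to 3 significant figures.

Stage wet mass = m₀ − payload = 120,900 − 3,580 = 117,320 kg.
Stage dry mass = ε × stage wet mass = 0.145 × 117,320 = 17,011.4 kg.
Burnout mass m_f = stage dry + payload = 17,011.4 + 3,580 = 20,591.4 kg.
v_e = Isp · g₀ = 290 × 9.81 = 2844.9 m/s.
From the ideal rocket equation, Δv = v_e · ln(120,900/20,591.4) = 2844.9 × ln(5.871) = 2844.9 × 1.7701 ≈ 5036 m/s.

Δv ≈ 5.04 km/s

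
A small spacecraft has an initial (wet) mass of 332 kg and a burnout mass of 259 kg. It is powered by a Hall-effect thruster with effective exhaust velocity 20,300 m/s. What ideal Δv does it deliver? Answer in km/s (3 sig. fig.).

Using Δv = v_e ln(m₀/m_f): Δv = v_e · ln(m₀/m_f) = 20300.0 × ln(1.282) = 20300.0 × 0.2483 ≈ 5040.6 m/s.

Δv ≈ 5.04 km/s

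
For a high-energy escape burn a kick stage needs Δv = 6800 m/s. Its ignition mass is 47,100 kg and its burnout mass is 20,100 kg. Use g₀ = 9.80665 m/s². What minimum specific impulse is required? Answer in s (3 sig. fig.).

ln(m₀/m_f) = ln(47100/20100) = ln(2.343) = 0.8516.
v_e = Δv / ln(m₀/m_f) = 6800 / 0.8516 = 7985.4 m/s.
Isp = v_e / g₀ = 7985.4 / 9.80665 = 814.3 s.

Isp ≈ 814 s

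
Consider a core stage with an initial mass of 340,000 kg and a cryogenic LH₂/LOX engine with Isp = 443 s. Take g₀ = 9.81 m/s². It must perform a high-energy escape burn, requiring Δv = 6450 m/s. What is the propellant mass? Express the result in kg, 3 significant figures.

propellant mass ≈ 263000 kg

v_e = Isp · g₀ = 443 × 9.81 = 4345.8 m/s.
Rocket equation: m₀/m_f = exp(Δv / v_e) = exp(6450 / 4345.8) = exp(1.4842) = 4.4114.
m_f = 340,000 / 4.4114 = 77,073 kg, so propellant = m₀ − m_f = 340,000 − 77,073 = 262,927 kg.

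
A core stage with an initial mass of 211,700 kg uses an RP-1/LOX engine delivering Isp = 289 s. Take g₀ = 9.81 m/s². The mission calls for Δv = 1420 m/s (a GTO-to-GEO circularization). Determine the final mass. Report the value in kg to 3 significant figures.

final mass ≈ 128000 kg

v_e = Isp · g₀ = 289 × 9.81 = 2835.1 m/s.
m₀/m_f = exp(Δv / v_e) = exp(1420 / 2835.1) = exp(0.5009) = 1.6501.
m_f = m₀ / 1.6501 = 211,700 / 1.6501 = 128,295 kg.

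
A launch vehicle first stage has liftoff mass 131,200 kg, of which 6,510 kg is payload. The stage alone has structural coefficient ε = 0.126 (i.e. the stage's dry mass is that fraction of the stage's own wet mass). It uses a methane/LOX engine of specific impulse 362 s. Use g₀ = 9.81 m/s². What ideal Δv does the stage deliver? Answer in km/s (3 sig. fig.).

Stage wet mass = m₀ − payload = 131,200 − 6,510 = 124,690 kg.
Stage dry mass = ε × stage wet mass = 0.126 × 124,690 = 15,710.9 kg.
Burnout mass m_f = stage dry + payload = 15,710.9 + 6,510 = 22,220.9 kg.
v_e = Isp · g₀ = 362 × 9.81 = 3551.2 m/s.
By the Tsiolkovsky rocket equation, Δv = v_e · ln(131,200/22,220.9) = 3551.2 × ln(5.904) = 3551.2 × 1.7757 ≈ 6306 m/s.

Δv ≈ 6.31 km/s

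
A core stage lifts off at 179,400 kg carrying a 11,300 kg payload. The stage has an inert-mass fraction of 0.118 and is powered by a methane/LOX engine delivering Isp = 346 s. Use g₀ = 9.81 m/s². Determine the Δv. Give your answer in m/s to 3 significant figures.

Δv ≈ 5940 m/s

Stage wet mass = m₀ − payload = 179,400 − 11,300 = 168,100 kg.
Stage dry mass = ε × stage wet mass = 0.118 × 168,100 = 19,835.8 kg.
Burnout mass m_f = stage dry + payload = 19,835.8 + 11,300 = 31,135.8 kg.
v_e = Isp · g₀ = 346 × 9.81 = 3394.3 m/s.
Δv = v_e · ln(179,400/31,135.8) = 3394.3 × ln(5.762) = 3394.3 × 1.7513 ≈ 5944 m/s.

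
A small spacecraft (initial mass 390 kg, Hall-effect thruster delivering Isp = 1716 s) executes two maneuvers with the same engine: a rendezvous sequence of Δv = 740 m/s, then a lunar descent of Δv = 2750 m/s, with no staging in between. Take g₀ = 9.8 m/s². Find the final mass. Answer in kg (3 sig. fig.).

v_e = Isp · g₀ = 1716 × 9.8 = 16816.8 m/s.
After the first burn: m = 390 × exp(−740/16816.8) = 390 × 0.95695 = 373.211 kg.
After the second burn: m = 373.211 × exp(−2750/16816.8) = 373.211 × 0.84914 = 316.908 kg.

final mass ≈ 317 kg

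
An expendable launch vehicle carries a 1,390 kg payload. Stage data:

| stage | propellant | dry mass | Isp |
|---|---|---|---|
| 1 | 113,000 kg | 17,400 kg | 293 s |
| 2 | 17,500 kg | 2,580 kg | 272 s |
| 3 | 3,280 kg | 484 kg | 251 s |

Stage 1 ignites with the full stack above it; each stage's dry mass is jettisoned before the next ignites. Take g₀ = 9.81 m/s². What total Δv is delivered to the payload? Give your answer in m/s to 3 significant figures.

Ignition mass of stage 1 = 113,000+17,400 + 17,500+2,580 + 3,280+484 + 1,390 = 155,634 kg.
Stage 1: m₀ = 155,634 kg, m_f = 155,634 − 113,000 = 42,634 kg; Δv = 293×9.81×ln(3.65) = 2874.3×1.2949 ≈ 3722 m/s.
Stage 2: m₀ = 25,234 kg, m_f = 25,234 − 17,500 = 7,734 kg; Δv = 272×9.81×ln(3.263) = 2668.3×1.1826 ≈ 3155 m/s.
Stage 3: m₀ = 5,154 kg, m_f = 5,154 − 3,280 = 1,874 kg; Δv = 251×9.81×ln(2.75) = 2462.3×1.0117 ≈ 2491 m/s.
Total Δv = 3722 + 3155 + 2491 = 9368 m/s.

Δv ≈ 9370 m/s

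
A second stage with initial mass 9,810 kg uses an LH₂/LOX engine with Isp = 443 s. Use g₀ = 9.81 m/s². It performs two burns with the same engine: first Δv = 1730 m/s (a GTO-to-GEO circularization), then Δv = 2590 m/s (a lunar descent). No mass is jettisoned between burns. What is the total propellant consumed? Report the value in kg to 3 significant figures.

total propellant consumed ≈ 6180 kg

v_e = Isp · g₀ = 443 × 9.81 = 4345.8 m/s.
After the first burn: m = 9810 × exp(−1730/4345.8) = 9810 × 0.67161 = 6,588.49 kg.
After the second burn: m = 6,588.49 × exp(−2590/4345.8) = 6,588.49 × 0.55103 = 3,630.46 kg.
Total propellant = m₀ − m_final = 9810 − 3,630.46 = 6,179.54 kg.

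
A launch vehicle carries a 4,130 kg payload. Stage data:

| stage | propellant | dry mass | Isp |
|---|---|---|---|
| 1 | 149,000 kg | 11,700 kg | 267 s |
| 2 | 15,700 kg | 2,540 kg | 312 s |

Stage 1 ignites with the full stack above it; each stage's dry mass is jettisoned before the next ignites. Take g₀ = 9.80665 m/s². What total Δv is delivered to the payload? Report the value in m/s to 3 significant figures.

Δv ≈ 8110 m/s

Ignition mass of stage 1 = 149,000+11,700 + 15,700+2,540 + 4,130 = 183,070 kg.
Stage 1: m₀ = 183,070 kg, m_f = 183,070 − 149,000 = 34,070 kg; Δv = 267×9.80665×ln(5.373) = 2618.4×1.6815 ≈ 4403 m/s.
Stage 2: m₀ = 22,370 kg, m_f = 22,370 − 15,700 = 6,670 kg; Δv = 312×9.80665×ln(3.354) = 3059.7×1.2101 ≈ 3703 m/s.
Total Δv = 4403 + 3703 = 8106 m/s.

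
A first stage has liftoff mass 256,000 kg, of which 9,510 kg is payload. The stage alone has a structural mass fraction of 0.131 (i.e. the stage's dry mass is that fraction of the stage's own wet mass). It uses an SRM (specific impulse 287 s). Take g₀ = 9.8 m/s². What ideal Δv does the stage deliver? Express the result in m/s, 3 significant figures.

Stage wet mass = m₀ − payload = 256,000 − 9,510 = 246,490 kg.
Stage dry mass = ε × stage wet mass = 0.131 × 246,490 = 32,290.2 kg.
Burnout mass m_f = stage dry + payload = 32,290.2 + 9,510 = 41,800.2 kg.
v_e = Isp · g₀ = 287 × 9.8 = 2812.6 m/s.
Δv = v_e · ln(256,000/41,800.2) = 2812.6 × ln(6.124) = 2812.6 × 1.8123 ≈ 5097 m/s.

Δv ≈ 5100 m/s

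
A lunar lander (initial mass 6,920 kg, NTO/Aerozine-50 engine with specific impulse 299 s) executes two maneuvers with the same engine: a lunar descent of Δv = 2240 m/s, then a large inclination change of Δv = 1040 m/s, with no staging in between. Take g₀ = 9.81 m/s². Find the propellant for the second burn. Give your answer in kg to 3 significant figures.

v_e = Isp · g₀ = 299 × 9.81 = 2933.2 m/s.
After the first burn: m = 6920 × exp(−2240/2933.2) = 6920 × 0.46595 = 3,224.37 kg.
After the second burn: m = 3,224.37 × exp(−1040/2933.2) = 3,224.37 × 0.70148 = 2,261.83 kg.
Second-burn propellant = 3,224.37 − 2,261.83 = 962.54 kg.

propellant for the second burn ≈ 963 kg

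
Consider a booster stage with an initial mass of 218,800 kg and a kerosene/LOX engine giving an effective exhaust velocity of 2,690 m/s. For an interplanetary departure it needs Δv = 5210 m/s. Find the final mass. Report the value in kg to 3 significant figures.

final mass ≈ 31500 kg

m₀/m_f = exp(Δv / v_e) = exp(5210 / 2690.0) = exp(1.9368) = 6.9365.
m_f = m₀ / 6.9365 = 218,800 / 6.9365 = 31,543.3 kg.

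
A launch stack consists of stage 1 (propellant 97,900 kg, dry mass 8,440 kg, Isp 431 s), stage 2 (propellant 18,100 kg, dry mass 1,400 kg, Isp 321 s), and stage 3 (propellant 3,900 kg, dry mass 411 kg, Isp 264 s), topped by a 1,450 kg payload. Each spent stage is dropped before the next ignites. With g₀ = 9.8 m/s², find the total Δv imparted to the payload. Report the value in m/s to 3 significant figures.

Ignition mass of stage 1 = 97,900+8,440 + 18,100+1,400 + 3,900+411 + 1,450 = 131,601 kg.
Stage 1: m₀ = 131,601 kg, m_f = 131,601 − 97,900 = 33,701 kg; Δv = 431×9.8×ln(3.905) = 4223.8×1.3622 ≈ 5754 m/s.
Stage 2: m₀ = 25,261 kg, m_f = 25,261 − 18,100 = 7,161 kg; Δv = 321×9.8×ln(3.528) = 3145.8×1.2606 ≈ 3966 m/s.
Stage 3: m₀ = 5,761 kg, m_f = 5,761 − 3,900 = 1,861 kg; Δv = 264×9.8×ln(3.096) = 2587.2×1.1300 ≈ 2924 m/s.
Total Δv = 5754 + 3966 + 2924 = 12644 m/s.

Δv ≈ 12600 m/s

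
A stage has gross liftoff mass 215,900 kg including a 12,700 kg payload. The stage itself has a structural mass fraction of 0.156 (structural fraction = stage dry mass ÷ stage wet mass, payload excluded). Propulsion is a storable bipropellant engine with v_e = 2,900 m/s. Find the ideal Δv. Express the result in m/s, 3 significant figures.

Stage wet mass = m₀ − payload = 215,900 − 12,700 = 203,200 kg.
Stage dry mass = ε × stage wet mass = 0.156 × 203,200 = 31,699.2 kg.
Burnout mass m_f = stage dry + payload = 31,699.2 + 12,700 = 44,399.2 kg.
Δv = v_e · ln(215,900/44,399.2) = 2900.0 × ln(4.863) = 2900.0 × 1.5816 ≈ 4587 m/s.

Δv ≈ 4590 m/s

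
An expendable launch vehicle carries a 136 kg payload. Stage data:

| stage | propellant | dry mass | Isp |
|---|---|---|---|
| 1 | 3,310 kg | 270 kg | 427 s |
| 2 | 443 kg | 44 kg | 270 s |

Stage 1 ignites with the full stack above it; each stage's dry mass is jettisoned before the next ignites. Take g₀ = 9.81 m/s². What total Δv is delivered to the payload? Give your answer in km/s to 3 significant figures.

Ignition mass of stage 1 = 3,310+270 + 443+44 + 136 = 4,203 kg.
Stage 1: m₀ = 4,203 kg, m_f = 4,203 − 3,310 = 893 kg; Δv = 427×9.81×ln(4.707) = 4188.9×1.5490 ≈ 6488 m/s.
Stage 2: m₀ = 623 kg, m_f = 623 − 443 = 180 kg; Δv = 270×9.81×ln(3.461) = 2648.7×1.2416 ≈ 3289 m/s.
Total Δv = 6488 + 3289 = 9777 m/s.

Δv ≈ 9.78 km/s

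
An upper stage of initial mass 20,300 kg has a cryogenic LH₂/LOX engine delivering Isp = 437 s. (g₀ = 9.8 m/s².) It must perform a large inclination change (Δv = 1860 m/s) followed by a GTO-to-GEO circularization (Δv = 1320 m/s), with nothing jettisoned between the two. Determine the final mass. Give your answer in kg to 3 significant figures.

final mass ≈ 9660 kg

v_e = Isp · g₀ = 437 × 9.8 = 4282.6 m/s.
After the first burn: m = 20300 × exp(−1860/4282.6) = 20300 × 0.64771 = 13,148.5 kg.
After the second burn: m = 13,148.5 × exp(−1320/4282.6) = 13,148.5 × 0.73475 = 9,660.86 kg.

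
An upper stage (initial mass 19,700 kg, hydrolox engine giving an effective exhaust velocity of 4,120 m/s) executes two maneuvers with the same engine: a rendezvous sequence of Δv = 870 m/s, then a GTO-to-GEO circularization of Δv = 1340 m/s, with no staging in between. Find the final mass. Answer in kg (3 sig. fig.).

final mass ≈ 11500 kg

After the first burn: m = 19700 × exp(−870/4120.0) = 19700 × 0.80964 = 15,949.9 kg.
After the second burn: m = 15,949.9 × exp(−1340/4120.0) = 15,949.9 × 0.72235 = 11,521.4 kg.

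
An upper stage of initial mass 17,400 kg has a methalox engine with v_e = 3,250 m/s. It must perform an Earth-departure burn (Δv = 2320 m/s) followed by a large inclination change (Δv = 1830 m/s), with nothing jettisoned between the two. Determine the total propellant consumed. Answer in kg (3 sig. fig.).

After the first burn: m = 17400 × exp(−2320/3250.0) = 17400 × 0.48976 = 8,521.82 kg.
After the second burn: m = 8,521.82 × exp(−1830/3250.0) = 8,521.82 × 0.56945 = 4,852.75 kg.
Total propellant = m₀ − m_final = 17400 − 4,852.75 = 12,547.25 kg.

total propellant consumed ≈ 12500 kg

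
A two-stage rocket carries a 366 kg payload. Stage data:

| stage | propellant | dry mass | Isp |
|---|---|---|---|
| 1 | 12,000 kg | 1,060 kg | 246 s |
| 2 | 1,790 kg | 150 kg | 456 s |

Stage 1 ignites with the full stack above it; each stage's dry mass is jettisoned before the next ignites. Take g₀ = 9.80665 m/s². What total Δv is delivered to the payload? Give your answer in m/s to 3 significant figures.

Δv ≈ 10400 m/s

Ignition mass of stage 1 = 12,000+1,060 + 1,790+150 + 366 = 15,366 kg.
Stage 1: m₀ = 15,366 kg, m_f = 15,366 − 12,000 = 3,366 kg; Δv = 246×9.80665×ln(4.565) = 2412.4×1.5184 ≈ 3663 m/s.
Stage 2: m₀ = 2,306 kg, m_f = 2,306 − 1,790 = 516 kg; Δv = 456×9.80665×ln(4.469) = 4471.8×1.4972 ≈ 6695 m/s.
Total Δv = 3663 + 6695 = 10358 m/s.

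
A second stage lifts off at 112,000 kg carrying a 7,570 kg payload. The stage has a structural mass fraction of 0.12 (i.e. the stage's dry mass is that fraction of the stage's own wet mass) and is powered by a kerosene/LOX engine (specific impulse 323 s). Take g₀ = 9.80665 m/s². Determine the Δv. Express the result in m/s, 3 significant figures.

Δv ≈ 5440 m/s

Stage wet mass = m₀ − payload = 112,000 − 7,570 = 104,430 kg.
Stage dry mass = ε × stage wet mass = 0.12 × 104,430 = 12,531.6 kg.
Burnout mass m_f = stage dry + payload = 12,531.6 + 7,570 = 20,101.6 kg.
v_e = Isp · g₀ = 323 × 9.80665 = 3167.5 m/s.
Using Δv = v_e ln(m₀/m_f): Δv = v_e · ln(112,000/20,101.6) = 3167.5 × ln(5.572) = 3167.5 × 1.7177 ≈ 5441 m/s.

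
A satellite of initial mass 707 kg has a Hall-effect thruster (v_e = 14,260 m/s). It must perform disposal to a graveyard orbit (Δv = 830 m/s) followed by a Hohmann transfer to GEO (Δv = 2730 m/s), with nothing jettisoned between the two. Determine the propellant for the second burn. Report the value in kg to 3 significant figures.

propellant for the second burn ≈ 116 kg

After the first burn: m = 707 × exp(−830/14260.0) = 707 × 0.94346 = 667.026 kg.
After the second burn: m = 667.026 × exp(−2730/14260.0) = 667.026 × 0.82577 = 550.81 kg.
Second-burn propellant = 667.026 − 550.81 = 116.216 kg.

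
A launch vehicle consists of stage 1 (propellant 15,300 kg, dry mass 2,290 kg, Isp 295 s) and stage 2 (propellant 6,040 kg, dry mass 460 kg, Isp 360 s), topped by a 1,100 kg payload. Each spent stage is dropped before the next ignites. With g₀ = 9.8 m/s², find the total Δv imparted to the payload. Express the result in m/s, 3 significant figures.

Ignition mass of stage 1 = 15,300+2,290 + 6,040+460 + 1,100 = 25,190 kg.
Stage 1: m₀ = 25,190 kg, m_f = 25,190 − 15,300 = 9,890 kg; Δv = 295×9.8×ln(2.547) = 2891.0×0.9349 ≈ 2703 m/s.
Stage 2: m₀ = 7,600 kg, m_f = 7,600 − 6,040 = 1,560 kg; Δv = 360×9.8×ln(4.872) = 3528.0×1.5835 ≈ 5586 m/s.
Total Δv = 2703 + 5586 = 8289 m/s.

Δv ≈ 8290 m/s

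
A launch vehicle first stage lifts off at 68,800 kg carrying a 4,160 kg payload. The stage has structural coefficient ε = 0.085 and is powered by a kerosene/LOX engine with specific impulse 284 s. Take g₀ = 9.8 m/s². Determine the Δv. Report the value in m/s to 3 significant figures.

Δv ≈ 5470 m/s

Stage wet mass = m₀ − payload = 68,800 − 4,160 = 64,640 kg.
Stage dry mass = ε × stage wet mass = 0.085 × 64,640 = 5,494.4 kg.
Burnout mass m_f = stage dry + payload = 5,494.4 + 4,160 = 9,654.4 kg.
v_e = Isp · g₀ = 284 × 9.8 = 2783.2 m/s.
Δv = v_e · ln(68,800/9,654.4) = 2783.2 × ln(7.126) = 2783.2 × 1.9638 ≈ 5466 m/s.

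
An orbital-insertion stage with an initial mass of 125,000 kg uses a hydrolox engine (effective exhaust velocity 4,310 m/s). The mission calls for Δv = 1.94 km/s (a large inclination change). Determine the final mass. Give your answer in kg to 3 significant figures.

m₀/m_f = exp(Δv / v_e) = exp(1940 / 4310.0) = exp(0.4501) = 1.5685.
m_f = m₀ / 1.5685 = 125,000 / 1.5685 = 79,694 kg.

final mass ≈ 79700 kg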